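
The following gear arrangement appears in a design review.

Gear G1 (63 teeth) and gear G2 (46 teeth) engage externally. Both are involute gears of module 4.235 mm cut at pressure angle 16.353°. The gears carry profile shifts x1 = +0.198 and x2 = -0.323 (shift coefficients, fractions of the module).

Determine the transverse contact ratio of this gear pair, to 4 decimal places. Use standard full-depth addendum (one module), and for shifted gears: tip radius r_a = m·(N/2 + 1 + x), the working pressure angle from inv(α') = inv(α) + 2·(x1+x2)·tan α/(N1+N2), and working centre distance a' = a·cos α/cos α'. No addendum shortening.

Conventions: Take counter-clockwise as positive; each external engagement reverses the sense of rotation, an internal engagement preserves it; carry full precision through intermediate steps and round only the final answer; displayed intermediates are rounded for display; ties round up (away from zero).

2.0433

recognized (one external pair, fixed centres): single-mesh tooth geometry, m = 4.235, N1 = 63, N2 = 46
base radii: r_b1 = 128.005736, r_b2 = 93.464506
tip radii: r_a1 = 138.476030, r_a2 = 100.272095
inv(α') = inv(16.353°) + 2·(+0.198-0.323)·tan α/(63+46) = 0.00733817  ⇒  α' = 15.89154°
a' = a·cos α / cos α' = 230.8075·cos 16.353°/cos 15.89154° = 230.270793
action lengths: √(r_a1²−r_b1²) = 52.821798, √(r_a2²−r_b2²) = 36.316376
base pitch p_b = π·m·cos α = 12.766409
CR = (52.821798 + 36.316376 − 230.270793·sin 15.89154°)/12.766409 = 2.043335
contact ratio ≈ 2.0433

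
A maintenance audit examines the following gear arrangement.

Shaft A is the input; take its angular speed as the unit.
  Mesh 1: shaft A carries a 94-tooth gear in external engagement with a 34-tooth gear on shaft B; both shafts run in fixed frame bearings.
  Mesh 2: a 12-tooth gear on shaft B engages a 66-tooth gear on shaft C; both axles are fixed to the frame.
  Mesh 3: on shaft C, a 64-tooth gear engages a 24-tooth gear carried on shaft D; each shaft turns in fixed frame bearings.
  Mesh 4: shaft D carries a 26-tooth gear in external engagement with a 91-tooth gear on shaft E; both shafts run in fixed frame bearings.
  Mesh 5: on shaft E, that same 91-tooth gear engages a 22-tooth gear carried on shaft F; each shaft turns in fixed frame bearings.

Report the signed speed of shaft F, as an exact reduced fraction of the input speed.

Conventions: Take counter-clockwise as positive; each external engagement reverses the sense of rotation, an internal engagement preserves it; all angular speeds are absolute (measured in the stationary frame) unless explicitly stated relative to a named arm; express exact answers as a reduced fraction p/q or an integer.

5-mesh fixed-axis compound train (all bearings frame-fixed)
mesh 1 [94T→34T]: |ω|/ω_in = 1×94/34 = 47/17, sense flips to −
mesh 2 [12T→66T]: |ω|/ω_in = (47/17)×12/66 = 94/187, sense flips to +
mesh 3 [64T→24T]: |ω|/ω_in = (94/187)×64/24 = 752/561, sense flips to −
mesh 4 [26T→91T]: |ω|/ω_in = (752/561)×26/91 = 1504/3927, sense flips to +
mesh 5 [91T→22T]: |ω|/ω_in = (1504/3927)×91/22 = 9776/6171, sense flips to −
signed output speed (× input speed) = -9776/6171

-9776/6171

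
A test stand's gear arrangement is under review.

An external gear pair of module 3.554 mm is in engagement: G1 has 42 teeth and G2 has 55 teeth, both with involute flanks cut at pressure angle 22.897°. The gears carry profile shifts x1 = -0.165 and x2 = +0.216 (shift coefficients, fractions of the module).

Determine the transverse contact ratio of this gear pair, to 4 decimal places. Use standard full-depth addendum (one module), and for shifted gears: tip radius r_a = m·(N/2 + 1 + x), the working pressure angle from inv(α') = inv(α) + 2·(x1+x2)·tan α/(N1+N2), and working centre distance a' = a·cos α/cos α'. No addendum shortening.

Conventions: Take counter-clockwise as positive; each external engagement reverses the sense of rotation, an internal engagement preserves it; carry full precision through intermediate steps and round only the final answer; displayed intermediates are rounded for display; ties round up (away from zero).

recognized (one external pair, fixed centres): single-mesh tooth geometry, m = 3.554, N1 = 42, N2 = 55
base radii: r_b1 = 68.753272, r_b2 = 90.034047
tip radii: r_a1 = 77.601590, r_a2 = 102.056664
inv(α') = inv(22.897°) + 2·(-0.165+0.216)·tan α/(42+55) = 0.02317092  ⇒  α' = 23.03867°
a' = a·cos α / cos α' = 172.3690·cos 22.897°/cos 23.03867° = 172.549724
action lengths: √(r_a1²−r_b1²) = 35.986030, √(r_a2²−r_b2²) = 48.056561
base pitch p_b = π·m·cos α = 10.285465
CR = (35.986030 + 48.056561 − 172.549724·sin 23.03867°)/10.285465 = 1.605650
contact ratio ≈ 1.6057

1.6057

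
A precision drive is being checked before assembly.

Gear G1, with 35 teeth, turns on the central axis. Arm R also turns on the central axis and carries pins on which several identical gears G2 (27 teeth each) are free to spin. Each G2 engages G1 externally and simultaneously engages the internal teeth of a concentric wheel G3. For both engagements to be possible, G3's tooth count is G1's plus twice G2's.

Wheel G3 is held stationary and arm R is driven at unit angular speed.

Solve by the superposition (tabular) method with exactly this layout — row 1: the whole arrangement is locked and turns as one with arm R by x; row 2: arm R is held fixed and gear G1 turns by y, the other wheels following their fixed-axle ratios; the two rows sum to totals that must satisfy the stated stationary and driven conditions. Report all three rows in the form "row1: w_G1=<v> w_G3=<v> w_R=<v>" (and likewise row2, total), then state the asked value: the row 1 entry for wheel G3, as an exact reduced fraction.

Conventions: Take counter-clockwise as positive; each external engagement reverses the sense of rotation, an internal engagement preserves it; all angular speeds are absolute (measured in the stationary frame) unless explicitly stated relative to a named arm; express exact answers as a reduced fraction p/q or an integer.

planetary set (35T centre, 27T on arm, 89T internal) — Willis relation
row 1 (train locked, turned with arm): all members turn x
row 2 (arm held, sun turns y): ω_ring = −(35/89)·y, ω_arm = 0
boundary: total ω_ring = x − (35/89)·y = 0 and total ω_arm = x = 1  ⇒  y = 89/35, x = 1
row 2 ring = −(35/89)·89/35 = -1
totals (row 1 + row 2): sun 1 + 89/35 = 124/35, ring 1 + (-1) = 0, arm 1 + 0 = 1
asked cell (row1, ring) = 1

row1: w_G1=1 w_G3=1 w_R=1
row2: w_G1=89/35 w_G3=-1 w_R=0
total: w_G1=124/35 w_G3=0 w_R=1
asked value: 1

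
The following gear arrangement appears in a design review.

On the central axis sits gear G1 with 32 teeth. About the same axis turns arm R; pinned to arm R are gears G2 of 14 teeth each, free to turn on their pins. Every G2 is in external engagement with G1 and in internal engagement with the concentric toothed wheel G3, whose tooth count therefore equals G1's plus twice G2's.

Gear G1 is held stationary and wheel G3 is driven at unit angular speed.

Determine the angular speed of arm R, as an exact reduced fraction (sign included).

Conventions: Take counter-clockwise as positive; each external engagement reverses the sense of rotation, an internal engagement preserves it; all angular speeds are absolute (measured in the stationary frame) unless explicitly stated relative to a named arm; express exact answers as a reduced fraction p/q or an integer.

planetary set (32T centre, 14T on arm, 60T internal) — Willis relation
ring teeth: 32 + 2·14 = 60
32(ω_sun−ω_arm) = −60(ω_ring−ω_arm),  ω_sun = 0, ω_ring = 1
32(0−ω_arm) = −60(1−ω_arm)  ⇒  92·ω_arm = 60  ⇒  ω_arm = 15/23
exact speed ratio = 15/23

15/23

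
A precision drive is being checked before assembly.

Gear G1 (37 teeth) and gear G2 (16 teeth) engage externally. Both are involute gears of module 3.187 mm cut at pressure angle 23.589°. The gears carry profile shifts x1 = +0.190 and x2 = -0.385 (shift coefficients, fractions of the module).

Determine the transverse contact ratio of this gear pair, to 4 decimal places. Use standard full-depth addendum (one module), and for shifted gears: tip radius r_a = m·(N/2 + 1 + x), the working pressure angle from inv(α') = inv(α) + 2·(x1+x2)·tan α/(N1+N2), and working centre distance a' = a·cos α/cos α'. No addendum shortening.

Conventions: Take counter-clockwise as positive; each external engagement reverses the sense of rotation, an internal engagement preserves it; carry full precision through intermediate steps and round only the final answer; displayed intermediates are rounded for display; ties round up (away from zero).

1.5421

single-mesh involute tooth geometry (37T engaging 16T at module 3.187)
base radii: r_b1 = 54.032819, r_b2 = 23.365543
tip radii: r_a1 = 62.752030, r_a2 = 27.456005
inv(α') = inv(23.589°) + 2·(+0.190-0.385)·tan α/(37+16) = 0.02174177  ⇒  α' = 22.57562°
a' = a·cos α / cos α' = 84.4555·cos 23.589°/cos 22.57562° = 83.821279
action lengths: √(r_a1²−r_b1²) = 31.910370, √(r_a2²−r_b2²) = 14.418169
base pitch p_b = π·m·cos α = 9.175627
CR = (31.910370 + 14.418169 − 83.821279·sin 22.57562°)/9.175627 = 1.542058
contact ratio ≈ 1.5421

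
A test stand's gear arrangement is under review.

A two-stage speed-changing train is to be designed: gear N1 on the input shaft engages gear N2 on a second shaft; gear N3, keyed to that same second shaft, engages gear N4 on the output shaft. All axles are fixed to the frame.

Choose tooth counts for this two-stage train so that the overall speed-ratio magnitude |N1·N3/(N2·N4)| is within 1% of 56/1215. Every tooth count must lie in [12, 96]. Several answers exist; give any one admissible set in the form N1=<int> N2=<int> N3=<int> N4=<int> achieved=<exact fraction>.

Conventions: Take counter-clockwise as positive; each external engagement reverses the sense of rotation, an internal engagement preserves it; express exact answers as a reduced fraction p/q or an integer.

2-stage fixed-axis compound train for ratio 56/1215
target = 56/1215 in lowest terms: an exact hit needs N1·N3 = k·56 and N2·N4 = k·1215 for one integer k, every count in [12, 96]; additionally prefer no 1:1 stage (N1 ≠ N2, N3 ≠ N4)
k = 1…2: no 1:1-free in-range split of k·56 and k·1215 into factor pairs; take k = 3
k = 3: N1·N3 = 168 = 12·14, N2·N4 = 3645 = 45·81
achieved = 12·14/(45·81) = 56/1215; |achieved − target| = 0 ≤ 14/30375 ✓

N1=12 N2=45 N3=14 N4=81 achieved=56/1215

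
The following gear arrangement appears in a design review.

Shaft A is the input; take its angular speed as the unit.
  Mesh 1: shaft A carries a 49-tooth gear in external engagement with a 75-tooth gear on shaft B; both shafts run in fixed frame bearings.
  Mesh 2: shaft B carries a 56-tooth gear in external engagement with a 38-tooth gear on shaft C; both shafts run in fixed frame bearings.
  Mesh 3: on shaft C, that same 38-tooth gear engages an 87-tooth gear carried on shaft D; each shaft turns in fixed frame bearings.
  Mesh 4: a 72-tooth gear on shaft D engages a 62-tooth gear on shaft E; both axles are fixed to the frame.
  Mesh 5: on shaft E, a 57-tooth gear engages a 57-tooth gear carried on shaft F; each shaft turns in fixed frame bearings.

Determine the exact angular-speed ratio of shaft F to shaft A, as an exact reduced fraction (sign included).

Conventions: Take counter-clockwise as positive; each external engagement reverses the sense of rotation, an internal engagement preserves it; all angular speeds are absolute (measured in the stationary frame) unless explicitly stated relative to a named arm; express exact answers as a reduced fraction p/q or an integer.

-10976/22475

class = fixed-axis compound train [5 meshes; 5 ratios multiply, 5 sense flips]
mesh 1 [49T→75T]: running ratio 49/75, sense −
mesh 2 [56T→38T]: running ratio 1372/1425, sense +
mesh 3 [38T→87T]: running ratio 2744/6525, sense −
mesh 4 [72T→62T]: running ratio 10976/22475, sense +
mesh 5 [57T→57T]: running ratio 10976/22475, sense −
ω_out/ω_in = -10976/22475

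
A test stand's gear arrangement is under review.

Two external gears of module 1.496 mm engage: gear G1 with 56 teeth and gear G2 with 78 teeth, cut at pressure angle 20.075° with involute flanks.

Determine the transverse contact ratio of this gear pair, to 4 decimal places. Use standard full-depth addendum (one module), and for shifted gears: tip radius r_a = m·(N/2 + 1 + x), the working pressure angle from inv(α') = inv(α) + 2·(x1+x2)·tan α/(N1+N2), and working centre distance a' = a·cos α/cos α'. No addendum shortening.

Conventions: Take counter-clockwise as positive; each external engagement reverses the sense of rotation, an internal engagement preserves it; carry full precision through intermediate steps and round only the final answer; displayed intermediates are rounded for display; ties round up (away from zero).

recognized (one external pair, fixed centres): single-mesh tooth geometry, m = 1.496, N1 = 56, N2 = 78
base radii: r_b1 = 39.343057, r_b2 = 54.799259
tip radii: r_a1 = 43.384000, r_a2 = 59.840000
no profile shift: α' = α, a' = a
action lengths: √(r_a1²−r_b1²) = 18.283744, √(r_a2²−r_b2²) = 24.038862
base pitch p_b = π·m·cos α = 4.414281
CR = (18.283744 + 24.038862 − 100.232000·sin 20.07500°)/4.414281 = 1.793719
contact ratio ≈ 1.7937

1.7937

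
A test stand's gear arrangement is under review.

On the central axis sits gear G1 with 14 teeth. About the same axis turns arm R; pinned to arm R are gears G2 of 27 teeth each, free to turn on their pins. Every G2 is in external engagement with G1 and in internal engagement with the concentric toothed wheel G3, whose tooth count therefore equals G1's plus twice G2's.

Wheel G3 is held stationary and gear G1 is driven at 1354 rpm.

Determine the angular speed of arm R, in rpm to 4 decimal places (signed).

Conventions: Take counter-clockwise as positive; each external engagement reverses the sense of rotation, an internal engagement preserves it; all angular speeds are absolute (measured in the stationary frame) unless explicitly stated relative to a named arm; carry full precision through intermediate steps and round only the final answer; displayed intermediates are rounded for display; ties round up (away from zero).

topology: planetary set — G1 14T / G2 27T / G3 68T, arm = carrier (Willis)
normalise by the input: solve with ω_sun = 1, then scale by 1354 rpm
ring teeth: 14 + 2·27 = 68
14(ω_sun−ω_arm) = −68(ω_ring−ω_arm),  ω_ring = 0, ω_sun = 1
14(1−ω_arm) = −68(0−ω_arm)  ⇒  82·ω_arm = 14  ⇒  ω_arm = 7/41
scale: ω_arm = 7/41 × 1354 rpm = +231.1707 rpm

+231.1707 rpm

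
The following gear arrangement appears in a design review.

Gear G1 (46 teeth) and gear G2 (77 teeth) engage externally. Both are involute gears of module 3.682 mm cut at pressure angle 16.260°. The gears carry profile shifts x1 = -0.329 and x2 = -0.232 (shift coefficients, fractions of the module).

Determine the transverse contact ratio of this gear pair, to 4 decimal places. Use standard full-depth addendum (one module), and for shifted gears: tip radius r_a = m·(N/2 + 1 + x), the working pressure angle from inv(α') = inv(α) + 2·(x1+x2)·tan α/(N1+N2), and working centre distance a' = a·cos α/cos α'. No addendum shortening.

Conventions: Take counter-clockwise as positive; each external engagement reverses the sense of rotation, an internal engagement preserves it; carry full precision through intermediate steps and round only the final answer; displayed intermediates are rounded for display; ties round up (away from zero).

single-mesh involute tooth geometry (46T engaging 77T at module 3.682)
base radii: r_b1 = 81.298645, r_b2 = 136.086862
tip radii: r_a1 = 87.156622, r_a2 = 144.584776
inv(α') = inv(16.260°) + 2·(-0.329-0.232)·tan α/(46+77) = 0.00521172  ⇒  α' = 14.20856°
a' = a·cos α / cos α' = 226.4430·cos 16.260°/cos 14.20856° = 224.245470
action lengths: √(r_a1²−r_b1²) = 31.413486, √(r_a2²−r_b2²) = 48.837726
base pitch p_b = π·m·cos α = 11.104662
CR = (31.413486 + 48.837726 − 224.245470·sin 14.20856°)/11.104662 = 2.270187
contact ratio ≈ 2.2702

2.2702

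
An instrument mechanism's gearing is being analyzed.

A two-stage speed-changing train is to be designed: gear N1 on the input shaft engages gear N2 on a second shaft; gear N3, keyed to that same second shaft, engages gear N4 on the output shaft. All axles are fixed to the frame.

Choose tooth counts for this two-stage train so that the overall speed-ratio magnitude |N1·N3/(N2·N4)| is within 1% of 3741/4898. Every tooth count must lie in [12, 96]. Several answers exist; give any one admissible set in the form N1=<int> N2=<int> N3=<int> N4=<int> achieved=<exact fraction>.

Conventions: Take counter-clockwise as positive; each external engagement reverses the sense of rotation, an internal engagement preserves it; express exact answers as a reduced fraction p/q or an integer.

2-stage fixed-axis compound train for ratio 3741/4898
target = 3741/4898 in lowest terms: an exact hit needs N1·N3 = k·3741 and N2·N4 = k·4898 for one integer k, every count in [12, 96]; additionally prefer no 1:1 stage (N1 ≠ N2, N3 ≠ N4)
k = 1: N1·N3 = 3741 = 43·87, N2·N4 = 4898 = 62·79
achieved = 43·87/(62·79) = 3741/4898; |achieved − target| = 0 ≤ 3741/489800 ✓

N1=43 N2=62 N3=87 N4=79 achieved=3741/4898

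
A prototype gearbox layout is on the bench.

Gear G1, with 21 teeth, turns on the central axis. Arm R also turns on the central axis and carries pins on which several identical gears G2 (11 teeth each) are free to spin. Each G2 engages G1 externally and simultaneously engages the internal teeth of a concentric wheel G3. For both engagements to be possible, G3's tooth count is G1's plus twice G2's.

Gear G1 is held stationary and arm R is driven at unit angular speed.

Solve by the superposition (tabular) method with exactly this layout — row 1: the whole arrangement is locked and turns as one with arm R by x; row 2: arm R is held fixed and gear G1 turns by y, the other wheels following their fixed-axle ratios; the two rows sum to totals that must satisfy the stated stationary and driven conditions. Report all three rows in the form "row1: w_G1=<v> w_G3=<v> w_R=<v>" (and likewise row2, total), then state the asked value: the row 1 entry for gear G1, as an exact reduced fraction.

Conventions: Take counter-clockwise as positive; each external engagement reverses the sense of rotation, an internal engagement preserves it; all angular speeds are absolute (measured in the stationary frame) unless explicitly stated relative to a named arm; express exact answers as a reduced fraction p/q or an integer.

row1: w_G1=1 w_G3=1 w_R=1
row2: w_G1=-1 w_G3=21/43 w_R=0
total: w_G1=0 w_G3=64/43 w_R=1
asked value: 1

topology: planetary set — G1 21T / G2 11T / G3 43T, arm = carrier (Willis)
row 1: whole set turns with the arm by x
row 2: sun turns y, ring = −(21/43)·y, arm 0
boundary: total ω_sun = x + y = 0 and total ω_arm = x = 1  ⇒  y = -1, x = 1
row 2 ring = −(21/43)·(-1) = 21/43
totals (row 1 + row 2): sun 1 + (-1) = 0, ring 1 + 21/43 = 64/43, arm 1 + 0 = 1
asked cell (row1, sun) = 1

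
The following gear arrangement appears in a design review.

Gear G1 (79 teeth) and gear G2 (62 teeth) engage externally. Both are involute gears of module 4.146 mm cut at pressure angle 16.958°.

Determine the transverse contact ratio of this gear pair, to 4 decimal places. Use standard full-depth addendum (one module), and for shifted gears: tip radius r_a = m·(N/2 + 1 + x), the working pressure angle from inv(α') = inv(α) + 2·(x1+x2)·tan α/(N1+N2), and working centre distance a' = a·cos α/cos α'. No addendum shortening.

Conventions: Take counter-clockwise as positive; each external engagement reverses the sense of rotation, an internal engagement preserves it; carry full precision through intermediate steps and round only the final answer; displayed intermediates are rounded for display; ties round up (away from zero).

2.0146

topology: single-mesh involute geometry — m = 4.146, 79T/62T pair
base radii: r_b1 = 156.646217, r_b2 = 122.937538
tip radii: r_a1 = 167.913000, r_a2 = 132.672000
no profile shift: α' = α, a' = a
action lengths: √(r_a1²−r_b1²) = 60.470969, √(r_a2²−r_b2²) = 49.882075
base pitch p_b = π·m·cos α = 12.458699
CR = (60.470969 + 49.882075 − 292.293000·sin 16.95800°)/12.458699 = 2.014638
contact ratio ≈ 2.0146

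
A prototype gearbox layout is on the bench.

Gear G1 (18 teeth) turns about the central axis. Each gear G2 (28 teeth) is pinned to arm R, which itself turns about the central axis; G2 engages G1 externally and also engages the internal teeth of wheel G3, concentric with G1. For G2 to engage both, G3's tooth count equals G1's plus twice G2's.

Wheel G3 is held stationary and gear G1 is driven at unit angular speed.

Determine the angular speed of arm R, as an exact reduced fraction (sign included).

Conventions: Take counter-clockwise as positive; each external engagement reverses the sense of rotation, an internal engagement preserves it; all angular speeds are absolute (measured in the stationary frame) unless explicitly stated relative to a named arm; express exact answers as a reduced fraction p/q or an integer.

recognized (axles ride arm R): planetary set, 18/28/74 teeth
ring teeth: 18 + 2·28 = 74
18(ω_sun−ω_arm) = −74(ω_ring−ω_arm),  ω_ring = 0, ω_sun = 1
18(1−ω_arm) = −74(0−ω_arm)  ⇒  92·ω_arm = 18  ⇒  ω_arm = 9/46
exact speed ratio = 9/46

9/46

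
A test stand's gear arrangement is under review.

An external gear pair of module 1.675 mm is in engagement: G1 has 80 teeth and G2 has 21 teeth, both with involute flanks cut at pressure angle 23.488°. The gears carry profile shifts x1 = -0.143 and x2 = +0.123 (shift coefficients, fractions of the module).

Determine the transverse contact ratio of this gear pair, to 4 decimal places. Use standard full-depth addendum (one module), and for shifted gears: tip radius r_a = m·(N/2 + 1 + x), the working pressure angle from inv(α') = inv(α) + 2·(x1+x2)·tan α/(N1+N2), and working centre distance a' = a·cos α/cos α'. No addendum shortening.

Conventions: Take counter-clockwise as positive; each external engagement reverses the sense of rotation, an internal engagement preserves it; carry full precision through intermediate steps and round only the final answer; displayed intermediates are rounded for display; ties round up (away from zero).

1.5327

topology: single-mesh involute geometry — m = 1.675, 80T/21T pair
base radii: r_b1 = 61.448619, r_b2 = 16.130263
tip radii: r_a1 = 68.435475, r_a2 = 19.468525
inv(α') = inv(23.488°) + 2·(-0.143+0.123)·tan α/(80+21) = 0.02444832  ⇒  α' = 23.43565°
a' = a·cos α / cos α' = 84.5875·cos 23.488°/cos 23.43565° = 84.553965
action lengths: √(r_a1²−r_b1²) = 30.124433, √(r_a2²−r_b2²) = 10.901289
base pitch p_b = π·m·cos α = 4.826163
CR = (30.124433 + 10.901289 − 84.553965·sin 23.43565°)/4.826163 = 1.532690
contact ratio ≈ 1.5327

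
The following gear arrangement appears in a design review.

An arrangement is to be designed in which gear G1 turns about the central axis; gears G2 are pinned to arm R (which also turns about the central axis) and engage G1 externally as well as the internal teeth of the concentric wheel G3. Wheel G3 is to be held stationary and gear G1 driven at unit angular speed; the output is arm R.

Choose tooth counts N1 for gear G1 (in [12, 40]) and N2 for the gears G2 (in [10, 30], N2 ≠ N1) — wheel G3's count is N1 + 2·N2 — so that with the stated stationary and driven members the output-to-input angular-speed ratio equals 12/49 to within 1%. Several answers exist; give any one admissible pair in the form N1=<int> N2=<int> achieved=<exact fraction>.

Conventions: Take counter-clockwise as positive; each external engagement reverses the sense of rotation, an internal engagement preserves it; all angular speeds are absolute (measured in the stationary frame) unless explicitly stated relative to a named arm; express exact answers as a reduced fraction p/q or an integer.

planetary set to be sized for 12/49 (Willis relation)
Willis with ω_ring = 0: ω_arm/ω_sun = N1/(N1+N3); set equal to 12/49  ⇒  N3/N1 = 1/(12/49) − 1 = 37/12
N3 = N1 + 2·N2  ⇒  N2/N1 = (N3/N1 − 1)/2 = (37/12 − 1)/2 = 25/24
smallest multiple with N1 ≥ 12 and N2 ≥ 10: k = 1  ⇒  N1 = 1·24 = 24, N2 = 1·25 = 25 (N1 ≤ 40, N2 ≤ 30, N2 ≠ N1 ✓), N3 = 24 + 2·25 = 74
check: N1/(N1+N3) with N1 = 24, N3 = 74 gives 12/49; |achieved − target| = 0 ≤ 3/1225 ✓

N1=24 N2=25 achieved=12/49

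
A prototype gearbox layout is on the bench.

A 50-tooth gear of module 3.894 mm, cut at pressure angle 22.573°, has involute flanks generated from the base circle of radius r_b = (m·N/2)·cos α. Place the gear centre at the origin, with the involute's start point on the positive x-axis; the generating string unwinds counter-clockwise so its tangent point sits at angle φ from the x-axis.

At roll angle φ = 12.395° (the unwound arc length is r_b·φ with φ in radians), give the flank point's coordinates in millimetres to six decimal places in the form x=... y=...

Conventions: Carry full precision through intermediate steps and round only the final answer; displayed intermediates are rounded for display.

topology: single-mesh involute geometry — m = 3.894, N = 50
pitch radius r_p = m·N/2 = 3.894·50/2 = 97.350000
base radius r_b = r_p·cos α = 97.350000·cos 22.573° = 89.892134
roll angle φ = 12.395° = 0.21633356 rad
x = r_b·(cos φ + φ·sin φ) = 91.971073
y = r_b·(sin φ − φ·cos φ) = 0.301952

x=91.971073 y=0.301952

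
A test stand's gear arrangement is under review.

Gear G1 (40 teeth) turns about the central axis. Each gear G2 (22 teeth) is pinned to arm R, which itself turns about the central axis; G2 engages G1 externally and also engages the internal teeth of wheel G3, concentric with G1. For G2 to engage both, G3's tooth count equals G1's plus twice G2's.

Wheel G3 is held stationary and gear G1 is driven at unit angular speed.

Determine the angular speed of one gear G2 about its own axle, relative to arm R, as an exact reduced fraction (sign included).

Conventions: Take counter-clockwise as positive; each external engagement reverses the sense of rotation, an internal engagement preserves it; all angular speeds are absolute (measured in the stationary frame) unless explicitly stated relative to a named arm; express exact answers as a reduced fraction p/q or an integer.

-420/341

class = planetary set [G3 = 40+2·22 = 84; Willis about the carrier]
ring teeth: 40 + 2·22 = 84
40(ω_sun−ω_arm) = −84(ω_ring−ω_arm),  ω_ring = 0, ω_sun = 1
40(1−ω_arm) = −84(0−ω_arm)  ⇒  124·ω_arm = 40  ⇒  ω_arm = 10/31
sun–planet mesh: 40·(1−10/31) = −22·(ω_p−ω_arm)  ⇒  ω_p−ω_arm = -420/341
exact speed ratio = -420/341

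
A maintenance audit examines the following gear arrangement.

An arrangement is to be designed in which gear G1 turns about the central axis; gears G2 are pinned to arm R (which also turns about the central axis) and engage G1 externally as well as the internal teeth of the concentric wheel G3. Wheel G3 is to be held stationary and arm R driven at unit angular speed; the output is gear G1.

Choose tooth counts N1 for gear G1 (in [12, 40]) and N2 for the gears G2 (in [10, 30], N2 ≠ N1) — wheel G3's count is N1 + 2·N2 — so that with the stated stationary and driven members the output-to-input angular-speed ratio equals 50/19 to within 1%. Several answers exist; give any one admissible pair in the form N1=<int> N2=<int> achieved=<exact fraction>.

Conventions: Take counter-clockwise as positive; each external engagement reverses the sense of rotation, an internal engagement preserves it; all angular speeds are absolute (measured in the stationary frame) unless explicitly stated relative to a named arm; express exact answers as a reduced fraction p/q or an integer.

N1=38 N2=12 achieved=50/19

design class (target 50/19): planetary set
Willis with ω_ring = 0: ω_sun/ω_arm = (N1+N3)/N1; set equal to 50/19  ⇒  N3/N1 = 50/19 − 1 = 31/19
N3 = N1 + 2·N2  ⇒  N2/N1 = (N3/N1 − 1)/2 = (31/19 − 1)/2 = 6/19
smallest multiple with N1 ≥ 12 and N2 ≥ 10: k = 2  ⇒  N1 = 2·19 = 38, N2 = 2·6 = 12 (N1 ≤ 40, N2 ≤ 30, N2 ≠ N1 ✓), N3 = 38 + 2·12 = 62
check: (N1+N3)/N1 with N1 = 38, N3 = 62 gives 50/19; |achieved − target| = 0 ≤ 1/38 ✓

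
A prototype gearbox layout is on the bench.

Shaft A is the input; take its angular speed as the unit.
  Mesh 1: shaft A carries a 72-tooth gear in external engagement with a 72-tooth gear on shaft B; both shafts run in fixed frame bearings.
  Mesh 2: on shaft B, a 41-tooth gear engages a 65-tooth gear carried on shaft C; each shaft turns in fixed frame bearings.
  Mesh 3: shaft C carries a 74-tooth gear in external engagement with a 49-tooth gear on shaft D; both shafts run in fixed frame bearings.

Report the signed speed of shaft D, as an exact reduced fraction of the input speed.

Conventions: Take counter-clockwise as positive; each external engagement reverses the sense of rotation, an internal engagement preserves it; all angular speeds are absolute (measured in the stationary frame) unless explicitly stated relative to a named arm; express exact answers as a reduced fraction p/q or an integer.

-3034/3185

3-mesh fixed-axis compound train (all bearings frame-fixed)
mesh 1 [72T→72T]: |ω|/ω_in = 1×72/72 = 1, sense flips to −
mesh 2 [41T→65T]: |ω|/ω_in = 1×41/65 = 41/65, sense flips to +
mesh 3 [74T→49T]: |ω|/ω_in = (41/65)×74/49 = 3034/3185, sense flips to −
signed output speed (× input speed) = -3034/3185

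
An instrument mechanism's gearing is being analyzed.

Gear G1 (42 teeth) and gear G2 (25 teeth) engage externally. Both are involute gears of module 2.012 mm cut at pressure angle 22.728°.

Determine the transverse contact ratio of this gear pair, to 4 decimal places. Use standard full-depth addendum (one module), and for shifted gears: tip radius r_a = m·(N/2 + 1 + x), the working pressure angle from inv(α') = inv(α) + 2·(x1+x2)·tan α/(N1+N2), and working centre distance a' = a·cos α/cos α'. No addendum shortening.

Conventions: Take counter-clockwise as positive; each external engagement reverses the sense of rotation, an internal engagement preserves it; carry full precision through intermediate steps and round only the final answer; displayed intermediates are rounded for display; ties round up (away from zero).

single-mesh involute tooth geometry (42T engaging 25T at module 2.012)
base radii: r_b1 = 38.971106, r_b2 = 23.197087
tip radii: r_a1 = 44.264000, r_a2 = 27.162000
no profile shift: α' = α, a' = a
action lengths: √(r_a1²−r_b1²) = 20.989392, √(r_a2²−r_b2²) = 14.130442
base pitch p_b = π·m·cos α = 5.830064
CR = (20.989392 + 14.130442 − 67.402000·sin 22.72800°)/5.830064 = 1.557206
contact ratio ≈ 1.5572

1.5572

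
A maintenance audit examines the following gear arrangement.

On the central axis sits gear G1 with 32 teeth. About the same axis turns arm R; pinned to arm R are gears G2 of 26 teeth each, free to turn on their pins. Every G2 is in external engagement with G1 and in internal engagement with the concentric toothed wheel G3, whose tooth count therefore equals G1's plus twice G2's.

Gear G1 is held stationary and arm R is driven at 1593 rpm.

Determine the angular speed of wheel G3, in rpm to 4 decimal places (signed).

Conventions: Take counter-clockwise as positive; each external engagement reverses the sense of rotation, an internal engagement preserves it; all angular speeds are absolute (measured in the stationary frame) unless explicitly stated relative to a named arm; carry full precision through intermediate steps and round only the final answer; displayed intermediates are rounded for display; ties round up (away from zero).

+2199.8571 rpm

topology: planetary set — G1 32T / G2 26T / G3 84T, arm = carrier (Willis)
normalise by the input: solve with ω_arm = 1, then scale by 1593 rpm
ring teeth: 32 + 2·26 = 84
32(ω_sun−ω_arm) = −84(ω_ring−ω_arm),  ω_sun = 0, ω_arm = 1
ω_ring = 1 − (32/84)(0−1) = 29/21
scale: ω_ring = 29/21 × 1593 rpm = +2199.8571 rpm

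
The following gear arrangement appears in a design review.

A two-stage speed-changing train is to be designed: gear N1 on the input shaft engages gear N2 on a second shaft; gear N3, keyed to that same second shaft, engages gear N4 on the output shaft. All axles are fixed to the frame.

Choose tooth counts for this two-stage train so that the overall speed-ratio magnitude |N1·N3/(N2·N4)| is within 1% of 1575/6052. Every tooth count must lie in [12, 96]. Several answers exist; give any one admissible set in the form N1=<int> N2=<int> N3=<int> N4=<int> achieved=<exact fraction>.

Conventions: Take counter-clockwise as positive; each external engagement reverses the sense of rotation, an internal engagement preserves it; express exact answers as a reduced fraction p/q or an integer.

topology: fixed-axis compound train — 2 stages, target 1575/6052
target = 1575/6052 in lowest terms: an exact hit needs N1·N3 = k·1575 and N2·N4 = k·6052 for one integer k, every count in [12, 96]; additionally prefer no 1:1 stage (N1 ≠ N2, N3 ≠ N4)
k = 1: N1·N3 = 1575 = 21·75, N2·N4 = 6052 = 68·89
achieved = 21·75/(68·89) = 1575/6052; |achieved − target| = 0 ≤ 63/24208 ✓

N1=21 N2=68 N3=75 N4=89 achieved=1575/6052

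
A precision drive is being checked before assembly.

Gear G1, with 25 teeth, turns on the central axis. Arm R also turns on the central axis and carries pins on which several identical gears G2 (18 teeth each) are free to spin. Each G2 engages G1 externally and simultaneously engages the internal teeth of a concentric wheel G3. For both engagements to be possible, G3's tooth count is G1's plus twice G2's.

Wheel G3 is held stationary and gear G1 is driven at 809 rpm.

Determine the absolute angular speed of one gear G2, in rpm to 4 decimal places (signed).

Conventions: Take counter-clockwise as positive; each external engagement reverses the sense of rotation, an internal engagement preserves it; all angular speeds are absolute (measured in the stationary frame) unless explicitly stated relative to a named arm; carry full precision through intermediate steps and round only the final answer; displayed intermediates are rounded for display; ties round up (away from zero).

topology: planetary set — G1 25T / G2 18T / G3 61T, arm = carrier (Willis)
normalise by the input: solve with ω_sun = 1, then scale by 809 rpm
ring teeth: 25 + 2·18 = 61
25(ω_sun−ω_arm) = −61(ω_ring−ω_arm),  ω_ring = 0, ω_sun = 1
25(1−ω_arm) = −61(0−ω_arm)  ⇒  86·ω_arm = 25  ⇒  ω_arm = 25/86
sun–planet mesh: 25·(1−25/86) = −18·(ω_p−ω_arm)  ⇒  ω_p−ω_arm = -1525/1548
ω_p = 25/86 − 1525/1548 = -25/36
scale: ω_p = -25/36 × 809 rpm = -561.8056 rpm

-561.8056 rpm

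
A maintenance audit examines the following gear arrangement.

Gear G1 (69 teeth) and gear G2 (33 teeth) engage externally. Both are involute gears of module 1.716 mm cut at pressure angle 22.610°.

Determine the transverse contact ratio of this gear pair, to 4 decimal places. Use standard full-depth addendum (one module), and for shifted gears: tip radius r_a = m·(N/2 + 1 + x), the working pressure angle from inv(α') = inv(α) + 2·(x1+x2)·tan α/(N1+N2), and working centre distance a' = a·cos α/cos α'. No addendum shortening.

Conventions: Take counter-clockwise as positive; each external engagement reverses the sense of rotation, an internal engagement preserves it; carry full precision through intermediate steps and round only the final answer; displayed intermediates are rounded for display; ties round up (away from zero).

class = single-mesh tooth geometry [involute pair 69T × 33T, m = 1.716]
base radii: r_b1 = 54.651920, r_b2 = 26.137875
tip radii: r_a1 = 60.918000, r_a2 = 30.030000
no profile shift: α' = α, a' = a
action lengths: √(r_a1²−r_b1²) = 26.910414, √(r_a2²−r_b2²) = 14.785547
base pitch p_b = π·m·cos α = 4.976640
CR = (26.910414 + 14.785547 − 87.516000·sin 22.61000°)/4.976640 = 1.617531
contact ratio ≈ 1.6175

1.6175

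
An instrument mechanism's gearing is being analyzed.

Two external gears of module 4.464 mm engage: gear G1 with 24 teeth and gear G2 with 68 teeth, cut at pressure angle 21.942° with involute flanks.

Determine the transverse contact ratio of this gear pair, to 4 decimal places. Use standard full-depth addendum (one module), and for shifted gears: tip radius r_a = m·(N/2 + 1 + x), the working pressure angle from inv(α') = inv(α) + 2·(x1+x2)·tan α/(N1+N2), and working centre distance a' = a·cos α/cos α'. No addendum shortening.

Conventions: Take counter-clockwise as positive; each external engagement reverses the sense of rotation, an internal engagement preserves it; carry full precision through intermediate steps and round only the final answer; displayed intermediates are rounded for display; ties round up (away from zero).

1.6152

single-mesh involute tooth geometry (24T engaging 68T at module 4.464)
base radii: r_b1 = 49.687673, r_b2 = 140.781740
tip radii: r_a1 = 58.032000, r_a2 = 156.240000
no profile shift: α' = α, a' = a
action lengths: √(r_a1²−r_b1²) = 29.980797, √(r_a2²−r_b2²) = 67.760161
base pitch p_b = π·m·cos α = 13.008202
CR = (29.980797 + 67.760161 − 205.344000·sin 21.94200°)/13.008202 = 1.615174
contact ratio ≈ 1.6152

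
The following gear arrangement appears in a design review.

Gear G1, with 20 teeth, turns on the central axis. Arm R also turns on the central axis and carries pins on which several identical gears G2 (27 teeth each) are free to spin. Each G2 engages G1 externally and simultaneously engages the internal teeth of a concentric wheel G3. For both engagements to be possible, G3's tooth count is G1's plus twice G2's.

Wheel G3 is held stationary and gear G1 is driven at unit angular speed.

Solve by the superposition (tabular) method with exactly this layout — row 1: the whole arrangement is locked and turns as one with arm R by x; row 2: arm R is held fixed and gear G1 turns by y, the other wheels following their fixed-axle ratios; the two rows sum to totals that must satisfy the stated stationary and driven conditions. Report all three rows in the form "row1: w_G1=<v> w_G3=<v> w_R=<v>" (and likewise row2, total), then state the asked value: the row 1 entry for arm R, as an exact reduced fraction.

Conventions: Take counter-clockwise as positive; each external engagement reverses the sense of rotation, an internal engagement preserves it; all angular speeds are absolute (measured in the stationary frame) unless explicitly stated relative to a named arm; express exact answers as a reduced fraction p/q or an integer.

row1: w_G1=10/47 w_G3=10/47 w_R=10/47
row2: w_G1=37/47 w_G3=-10/47 w_R=0
total: w_G1=1 w_G3=0 w_R=10/47
asked value: 10/47

planetary set (20T centre, 27T on arm, 74T internal) — Willis relation
row 1: whole set turns with the arm by x
row 2: sun turns y, ring = −(20/74)·y, arm 0
boundary: total ω_ring = x − (20/74)·y = 0 and total ω_sun = x + y = 1  ⇒  y = 37/47, x = 10/47
row 2 ring = −(20/74)·37/47 = -10/47
totals (row 1 + row 2): sun 10/47 + 37/47 = 1, ring 10/47 + (-10/47) = 0, arm 10/47 + 0 = 10/47
asked cell (row1, arm) = 10/47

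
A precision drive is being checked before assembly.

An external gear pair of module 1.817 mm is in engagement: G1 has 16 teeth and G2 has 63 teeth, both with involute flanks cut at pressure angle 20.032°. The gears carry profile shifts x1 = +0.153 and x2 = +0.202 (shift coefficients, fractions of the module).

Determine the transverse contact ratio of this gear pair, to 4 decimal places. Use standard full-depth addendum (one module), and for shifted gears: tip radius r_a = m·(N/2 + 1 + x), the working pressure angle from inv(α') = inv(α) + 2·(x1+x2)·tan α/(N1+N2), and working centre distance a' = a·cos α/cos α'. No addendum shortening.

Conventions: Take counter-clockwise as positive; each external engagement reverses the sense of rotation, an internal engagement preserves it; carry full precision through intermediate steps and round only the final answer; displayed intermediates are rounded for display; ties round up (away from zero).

1.5698

single-mesh involute tooth geometry (16T engaging 63T at module 1.817)
base radii: r_b1 = 13.656593, r_b2 = 53.772835
tip radii: r_a1 = 16.631001, r_a2 = 59.419534
inv(α') = inv(20.032°) + 2·(+0.153+0.202)·tan α/(16+63) = 0.01825531  ⇒  α' = 21.34765°
a' = a·cos α / cos α' = 71.7715·cos 20.032°/cos 21.34765° = 72.396650
action lengths: √(r_a1²−r_b1²) = 9.491452, √(r_a2²−r_b2²) = 25.281677
base pitch p_b = π·m·cos α = 5.362932
CR = (9.491452 + 25.281677 − 72.396650·sin 21.34765°)/5.362932 = 1.569826
contact ratio ≈ 1.5698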